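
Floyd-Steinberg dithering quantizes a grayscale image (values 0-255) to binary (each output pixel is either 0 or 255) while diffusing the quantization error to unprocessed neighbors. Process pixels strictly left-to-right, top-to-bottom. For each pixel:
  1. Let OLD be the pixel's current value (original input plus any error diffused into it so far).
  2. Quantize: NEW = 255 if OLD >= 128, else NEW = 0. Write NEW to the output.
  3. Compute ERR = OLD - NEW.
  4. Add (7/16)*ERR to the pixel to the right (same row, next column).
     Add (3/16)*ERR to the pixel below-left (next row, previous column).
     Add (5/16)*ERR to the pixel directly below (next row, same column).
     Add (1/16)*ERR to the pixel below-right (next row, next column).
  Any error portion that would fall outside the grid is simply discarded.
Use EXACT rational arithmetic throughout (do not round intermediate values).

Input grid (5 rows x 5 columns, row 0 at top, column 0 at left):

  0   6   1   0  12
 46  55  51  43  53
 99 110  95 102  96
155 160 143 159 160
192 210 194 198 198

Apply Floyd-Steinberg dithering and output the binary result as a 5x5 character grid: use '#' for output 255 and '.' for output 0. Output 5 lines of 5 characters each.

(0,0): OLD=0 → NEW=0, ERR=0
(0,1): OLD=6 → NEW=0, ERR=6
(0,2): OLD=29/8 → NEW=0, ERR=29/8
(0,3): OLD=203/128 → NEW=0, ERR=203/128
(0,4): OLD=25997/2048 → NEW=0, ERR=25997/2048
(1,0): OLD=377/8 → NEW=0, ERR=377/8
(1,1): OLD=5003/64 → NEW=0, ERR=5003/64
(1,2): OLD=178187/2048 → NEW=0, ERR=178187/2048
(1,3): OLD=689497/8192 → NEW=0, ERR=689497/8192
(1,4): OLD=12306227/131072 → NEW=0, ERR=12306227/131072
(2,0): OLD=131465/1024 → NEW=255, ERR=-129655/1024
(2,1): OLD=3220863/32768 → NEW=0, ERR=3220863/32768
(2,2): OLD=97443861/524288 → NEW=255, ERR=-36249579/524288
(2,3): OLD=1015820599/8388608 → NEW=0, ERR=1015820599/8388608
(2,4): OLD=24639683649/134217728 → NEW=255, ERR=-9585836991/134217728
(3,0): OLD=70182429/524288 → NEW=255, ERR=-63511011/524288
(3,1): OLD=490068573/4194304 → NEW=0, ERR=490068573/4194304
(3,2): OLD=27026131531/134217728 → NEW=255, ERR=-7199389109/134217728
(3,3): OLD=1305790707/8388608 → NEW=255, ERR=-833304333/8388608
(3,4): OLD=218591243013/2147483648 → NEW=0, ERR=218591243013/2147483648
(4,0): OLD=11814667167/67108864 → NEW=255, ERR=-5298093153/67108864
(4,1): OLD=417352247475/2147483648 → NEW=255, ERR=-130256082765/2147483648
(4,2): OLD=4788982916949/34359738368 → NEW=255, ERR=-3972750366891/34359738368
(4,3): OLD=72625661894467/549755813888 → NEW=255, ERR=-67562070646973/549755813888
(4,4): OLD=1493877282157525/8796093022208 → NEW=255, ERR=-749126438505515/8796093022208
Row 0: .....
Row 1: .....
Row 2: #.#.#
Row 3: #.##.
Row 4: #####

Answer: .....
.....
#.#.#
#.##.
#####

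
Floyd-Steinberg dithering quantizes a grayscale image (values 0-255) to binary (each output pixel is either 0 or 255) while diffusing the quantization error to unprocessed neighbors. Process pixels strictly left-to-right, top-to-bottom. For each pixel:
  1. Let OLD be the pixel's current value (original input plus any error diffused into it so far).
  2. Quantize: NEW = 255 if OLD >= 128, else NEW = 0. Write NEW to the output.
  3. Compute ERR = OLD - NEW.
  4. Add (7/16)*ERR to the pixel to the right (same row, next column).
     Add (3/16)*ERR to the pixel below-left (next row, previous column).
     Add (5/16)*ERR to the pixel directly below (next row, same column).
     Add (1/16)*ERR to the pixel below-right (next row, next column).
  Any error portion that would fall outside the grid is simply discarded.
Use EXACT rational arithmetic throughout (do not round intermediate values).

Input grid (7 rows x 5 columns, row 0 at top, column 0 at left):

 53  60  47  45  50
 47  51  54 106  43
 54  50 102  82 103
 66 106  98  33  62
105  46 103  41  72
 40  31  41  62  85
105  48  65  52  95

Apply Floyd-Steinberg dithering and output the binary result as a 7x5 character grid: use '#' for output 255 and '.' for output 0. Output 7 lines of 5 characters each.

Answer: .....
.#.#.
....#
.##..
.....
..#.#
#....

Derivation:
(0,0): OLD=53 → NEW=0, ERR=53
(0,1): OLD=1331/16 → NEW=0, ERR=1331/16
(0,2): OLD=21349/256 → NEW=0, ERR=21349/256
(0,3): OLD=333763/4096 → NEW=0, ERR=333763/4096
(0,4): OLD=5613141/65536 → NEW=0, ERR=5613141/65536
(1,0): OLD=20265/256 → NEW=0, ERR=20265/256
(1,1): OLD=267423/2048 → NEW=255, ERR=-254817/2048
(1,2): OLD=3021451/65536 → NEW=0, ERR=3021451/65536
(1,3): OLD=45326255/262144 → NEW=255, ERR=-21520465/262144
(1,4): OLD=163335469/4194304 → NEW=0, ERR=163335469/4194304
(2,0): OLD=1815621/32768 → NEW=0, ERR=1815621/32768
(2,1): OLD=51328967/1048576 → NEW=0, ERR=51328967/1048576
(2,2): OLD=1923582997/16777216 → NEW=0, ERR=1923582997/16777216
(2,3): OLD=31323756655/268435456 → NEW=0, ERR=31323756655/268435456
(2,4): OLD=691878321993/4294967296 → NEW=255, ERR=-403338338487/4294967296
(3,0): OLD=1551782517/16777216 → NEW=0, ERR=1551782517/16777216
(3,1): OLD=25061650129/134217728 → NEW=255, ERR=-9163870511/134217728
(3,2): OLD=553610733131/4294967296 → NEW=255, ERR=-541605927349/4294967296
(3,3): OLD=33103000627/8589934592 → NEW=0, ERR=33103000627/8589934592
(3,4): OLD=5721912947743/137438953472 → NEW=0, ERR=5721912947743/137438953472
(4,0): OLD=260065472187/2147483648 → NEW=0, ERR=260065472187/2147483648
(4,1): OLD=4108231801019/68719476736 → NEW=0, ERR=4108231801019/68719476736
(4,2): OLD=94781416393557/1099511627776 → NEW=0, ERR=94781416393557/1099511627776
(4,3): OLD=1404610256321723/17592186044416 → NEW=0, ERR=1404610256321723/17592186044416
(4,4): OLD=33828289349258909/281474976710656 → NEW=0, ERR=33828289349258909/281474976710656
(5,0): OLD=97915636064017/1099511627776 → NEW=0, ERR=97915636064017/1099511627776
(5,1): OLD=988461767423475/8796093022208 → NEW=0, ERR=988461767423475/8796093022208
(5,2): OLD=38226990210576139/281474976710656 → NEW=255, ERR=-33549128850641141/281474976710656
(5,3): OLD=70624251523186981/1125899906842624 → NEW=0, ERR=70624251523186981/1125899906842624
(5,4): OLD=2792054477358045959/18014398509481984 → NEW=255, ERR=-1801617142559859961/18014398509481984
(6,0): OLD=21659447022140545/140737488355328 → NEW=255, ERR=-14228612508468095/140737488355328
(6,1): OLD=99545106063451407/4503599627370496 → NEW=0, ERR=99545106063451407/4503599627370496
(6,2): OLD=4050212490057247381/72057594037927936 → NEW=0, ERR=4050212490057247381/72057594037927936
(6,3): OLD=80695183460894156711/1152921504606846976 → NEW=0, ERR=80695183460894156711/1152921504606846976
(6,4): OLD=1813108719169254781521/18446744073709551616 → NEW=0, ERR=1813108719169254781521/18446744073709551616
Row 0: .....
Row 1: .#.#.
Row 2: ....#
Row 3: .##..
Row 4: .....
Row 5: ..#.#
Row 6: #....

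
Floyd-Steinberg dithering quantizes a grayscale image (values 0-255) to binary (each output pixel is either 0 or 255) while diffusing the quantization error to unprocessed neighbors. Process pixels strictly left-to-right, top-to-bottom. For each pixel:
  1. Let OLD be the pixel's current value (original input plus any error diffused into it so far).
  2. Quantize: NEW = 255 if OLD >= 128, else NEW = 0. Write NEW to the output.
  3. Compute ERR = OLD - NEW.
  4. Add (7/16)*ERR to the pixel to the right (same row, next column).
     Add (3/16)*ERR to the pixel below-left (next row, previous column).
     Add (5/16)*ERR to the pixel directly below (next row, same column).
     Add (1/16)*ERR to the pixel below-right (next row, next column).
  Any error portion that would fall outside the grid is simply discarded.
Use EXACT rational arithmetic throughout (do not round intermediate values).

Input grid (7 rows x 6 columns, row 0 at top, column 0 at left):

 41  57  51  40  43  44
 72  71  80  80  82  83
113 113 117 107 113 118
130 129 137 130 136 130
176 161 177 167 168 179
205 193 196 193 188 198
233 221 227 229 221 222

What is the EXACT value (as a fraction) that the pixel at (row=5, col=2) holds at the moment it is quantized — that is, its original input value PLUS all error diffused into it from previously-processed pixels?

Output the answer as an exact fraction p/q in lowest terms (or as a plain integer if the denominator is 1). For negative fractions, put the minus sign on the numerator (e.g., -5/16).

(0,0): OLD=41 → NEW=0, ERR=41
(0,1): OLD=1199/16 → NEW=0, ERR=1199/16
(0,2): OLD=21449/256 → NEW=0, ERR=21449/256
(0,3): OLD=313983/4096 → NEW=0, ERR=313983/4096
(0,4): OLD=5015929/65536 → NEW=0, ERR=5015929/65536
(0,5): OLD=81248847/1048576 → NEW=0, ERR=81248847/1048576
(1,0): OLD=25309/256 → NEW=0, ERR=25309/256
(1,1): OLD=319371/2048 → NEW=255, ERR=-202869/2048
(1,2): OLD=5367527/65536 → NEW=0, ERR=5367527/65536
(1,3): OLD=41779035/262144 → NEW=255, ERR=-25067685/262144
(1,4): OLD=1399237041/16777216 → NEW=0, ERR=1399237041/16777216
(1,5): OLD=39858787719/268435456 → NEW=255, ERR=-28592253561/268435456
(2,0): OLD=4106537/32768 → NEW=0, ERR=4106537/32768
(2,1): OLD=166103251/1048576 → NEW=255, ERR=-101283629/1048576
(2,2): OLD=1278669881/16777216 → NEW=0, ERR=1278669881/16777216
(2,3): OLD=17611710897/134217728 → NEW=255, ERR=-16613809743/134217728
(2,4): OLD=253230861203/4294967296 → NEW=0, ERR=253230861203/4294967296
(2,5): OLD=7952338680885/68719476736 → NEW=0, ERR=7952338680885/68719476736
(3,0): OLD=2534233113/16777216 → NEW=255, ERR=-1743956967/16777216
(3,1): OLD=10128170661/134217728 → NEW=0, ERR=10128170661/134217728
(3,2): OLD=176721757951/1073741824 → NEW=255, ERR=-97082407169/1073741824
(3,3): OLD=4644047089213/68719476736 → NEW=0, ERR=4644047089213/68719476736
(3,4): OLD=108825562676253/549755813888 → NEW=255, ERR=-31362169865187/549755813888
(3,5): OLD=1274464001300115/8796093022208 → NEW=255, ERR=-968539719362925/8796093022208
(4,0): OLD=338583355351/2147483648 → NEW=255, ERR=-209024974889/2147483648
(4,1): OLD=4073275771115/34359738368 → NEW=0, ERR=4073275771115/34359738368
(4,2): OLD=239690813263953/1099511627776 → NEW=255, ERR=-40684651818927/1099511627776
(4,3): OLD=2737040869689845/17592186044416 → NEW=255, ERR=-1748966571636235/17592186044416
(4,4): OLD=25404720646167621/281474976710656 → NEW=0, ERR=25404720646167621/281474976710656
(4,5): OLD=812953591753448387/4503599627370496 → NEW=255, ERR=-335464313226028093/4503599627370496
(5,0): OLD=108197771169265/549755813888 → NEW=255, ERR=-31989961372175/549755813888
(5,1): OLD=3370081828140289/17592186044416 → NEW=255, ERR=-1115925613185791/17592186044416
(5,2): OLD=20470730738688027/140737488355328 → NEW=255, ERR=-15417328791920613/140737488355328
Target (5,2): original=196, with diffused error = 20470730738688027/140737488355328

Answer: 20470730738688027/140737488355328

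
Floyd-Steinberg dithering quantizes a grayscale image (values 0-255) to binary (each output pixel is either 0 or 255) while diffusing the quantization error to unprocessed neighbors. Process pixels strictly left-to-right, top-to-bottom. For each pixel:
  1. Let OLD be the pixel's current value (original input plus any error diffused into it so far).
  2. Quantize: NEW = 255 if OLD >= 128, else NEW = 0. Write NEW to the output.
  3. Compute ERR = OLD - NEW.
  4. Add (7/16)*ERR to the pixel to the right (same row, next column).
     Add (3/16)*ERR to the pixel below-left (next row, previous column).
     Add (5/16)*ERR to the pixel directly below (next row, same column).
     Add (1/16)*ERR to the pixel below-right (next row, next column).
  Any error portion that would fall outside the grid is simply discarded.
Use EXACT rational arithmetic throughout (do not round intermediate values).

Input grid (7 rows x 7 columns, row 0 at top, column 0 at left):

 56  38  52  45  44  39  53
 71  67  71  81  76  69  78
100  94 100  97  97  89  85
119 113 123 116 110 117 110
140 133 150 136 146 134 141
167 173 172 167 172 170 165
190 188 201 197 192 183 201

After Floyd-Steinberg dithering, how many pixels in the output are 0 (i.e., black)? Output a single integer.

(0,0): OLD=56 → NEW=0, ERR=56
(0,1): OLD=125/2 → NEW=0, ERR=125/2
(0,2): OLD=2539/32 → NEW=0, ERR=2539/32
(0,3): OLD=40813/512 → NEW=0, ERR=40813/512
(0,4): OLD=646139/8192 → NEW=0, ERR=646139/8192
(0,5): OLD=9634781/131072 → NEW=0, ERR=9634781/131072
(0,6): OLD=178592523/2097152 → NEW=0, ERR=178592523/2097152
(1,0): OLD=3207/32 → NEW=0, ERR=3207/32
(1,1): OLD=38081/256 → NEW=255, ERR=-27199/256
(1,2): OLD=558405/8192 → NEW=0, ERR=558405/8192
(1,3): OLD=5094777/32768 → NEW=255, ERR=-3261063/32768
(1,4): OLD=159117379/2097152 → NEW=0, ERR=159117379/2097152
(1,5): OLD=2450524547/16777216 → NEW=255, ERR=-1827665533/16777216
(1,6): OLD=16521259725/268435456 → NEW=0, ERR=16521259725/268435456
(2,0): OLD=456283/4096 → NEW=0, ERR=456283/4096
(2,1): OLD=16853097/131072 → NEW=255, ERR=-16570263/131072
(2,2): OLD=85337115/2097152 → NEW=0, ERR=85337115/2097152
(2,3): OLD=1714451683/16777216 → NEW=0, ERR=1714451683/16777216
(2,4): OLD=18625717659/134217728 → NEW=255, ERR=-15599802981/134217728
(2,5): OLD=87572408657/4294967296 → NEW=0, ERR=87572408657/4294967296
(2,6): OLD=7307980784711/68719476736 → NEW=0, ERR=7307980784711/68719476736
(3,0): OLD=272855579/2097152 → NEW=255, ERR=-261918181/2097152
(3,1): OLD=561115375/16777216 → NEW=0, ERR=561115375/16777216
(3,2): OLD=21690607349/134217728 → NEW=255, ERR=-12534913291/134217728
(3,3): OLD=47150985967/536870912 → NEW=0, ERR=47150985967/536870912
(3,4): OLD=8405246034971/68719476736 → NEW=0, ERR=8405246034971/68719476736
(3,5): OLD=104211109307505/549755813888 → NEW=255, ERR=-35976623233935/549755813888
(3,6): OLD=1019262369501871/8796093022208 → NEW=0, ERR=1019262369501871/8796093022208
(4,0): OLD=28787582725/268435456 → NEW=0, ERR=28787582725/268435456
(4,1): OLD=708897952529/4294967296 → NEW=255, ERR=-386318707951/4294967296
(4,2): OLD=6873373627391/68719476736 → NEW=0, ERR=6873373627391/68719476736
(4,3): OLD=123310845144037/549755813888 → NEW=255, ERR=-16876887397403/549755813888
(4,4): OLD=721326975393895/4398046511104 → NEW=255, ERR=-400174884937625/4398046511104
(4,5): OLD=14511903792754303/140737488355328 → NEW=0, ERR=14511903792754303/140737488355328
(4,6): OLD=491418074291162409/2251799813685248 → NEW=255, ERR=-82790878198575831/2251799813685248
(5,0): OLD=12620203109059/68719476736 → NEW=255, ERR=-4903263458621/68719476736
(5,1): OLD=76488456409297/549755813888 → NEW=255, ERR=-63699276132143/549755813888
(5,2): OLD=620944277590239/4398046511104 → NEW=255, ERR=-500557582741281/4398046511104
(5,3): OLD=3405986479962475/35184372088832 → NEW=0, ERR=3405986479962475/35184372088832
(5,4): OLD=457864436007319697/2251799813685248 → NEW=255, ERR=-116344516482418543/2251799813685248
(5,5): OLD=3009087002791748753/18014398509481984 → NEW=255, ERR=-1584584617126157167/18014398509481984
(5,6): OLD=35011808302678855135/288230376151711744 → NEW=0, ERR=35011808302678855135/288230376151711744
(6,0): OLD=1284029307478251/8796093022208 → NEW=255, ERR=-958974413184789/8796093022208
(6,1): OLD=11018921608785527/140737488355328 → NEW=0, ERR=11018921608785527/140737488355328
(6,2): OLD=474219823643349669/2251799813685248 → NEW=255, ERR=-99989128846388571/2251799813685248
(6,3): OLD=3441172876294191099/18014398509481984 → NEW=255, ERR=-1152498743623714821/18014398509481984
(6,4): OLD=4951133947853528135/36028797018963968 → NEW=255, ERR=-4236209291982283705/36028797018963968
(6,5): OLD=570087378449398517493/4611686018427387904 → NEW=0, ERR=570087378449398517493/4611686018427387904
(6,6): OLD=21217084886638281297763/73786976294838206464 → NEW=255, ERR=2401405931454538649443/73786976294838206464
Output grid:
  Row 0: .......  (7 black, running=7)
  Row 1: .#.#.#.  (4 black, running=11)
  Row 2: .#..#..  (5 black, running=16)
  Row 3: #.#..#.  (4 black, running=20)
  Row 4: .#.##.#  (3 black, running=23)
  Row 5: ###.##.  (2 black, running=25)
  Row 6: #.###.#  (2 black, running=27)

Answer: 27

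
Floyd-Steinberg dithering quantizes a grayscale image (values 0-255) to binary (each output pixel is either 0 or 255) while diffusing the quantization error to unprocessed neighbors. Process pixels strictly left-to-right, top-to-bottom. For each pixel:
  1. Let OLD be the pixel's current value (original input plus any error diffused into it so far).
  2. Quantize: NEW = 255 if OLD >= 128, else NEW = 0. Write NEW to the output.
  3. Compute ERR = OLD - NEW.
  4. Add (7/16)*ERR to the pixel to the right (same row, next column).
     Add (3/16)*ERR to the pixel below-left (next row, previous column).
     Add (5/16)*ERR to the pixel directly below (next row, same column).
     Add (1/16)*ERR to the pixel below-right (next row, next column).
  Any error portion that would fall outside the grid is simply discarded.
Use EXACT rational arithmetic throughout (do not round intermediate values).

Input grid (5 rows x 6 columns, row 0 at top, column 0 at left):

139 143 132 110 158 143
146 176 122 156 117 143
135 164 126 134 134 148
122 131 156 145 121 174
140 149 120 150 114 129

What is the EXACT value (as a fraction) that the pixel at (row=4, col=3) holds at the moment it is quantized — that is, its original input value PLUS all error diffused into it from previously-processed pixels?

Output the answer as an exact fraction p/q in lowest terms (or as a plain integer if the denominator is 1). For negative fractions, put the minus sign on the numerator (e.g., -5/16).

(0,0): OLD=139 → NEW=255, ERR=-116
(0,1): OLD=369/4 → NEW=0, ERR=369/4
(0,2): OLD=11031/64 → NEW=255, ERR=-5289/64
(0,3): OLD=75617/1024 → NEW=0, ERR=75617/1024
(0,4): OLD=3117991/16384 → NEW=255, ERR=-1059929/16384
(0,5): OLD=30067089/262144 → NEW=0, ERR=30067089/262144
(1,0): OLD=8131/64 → NEW=0, ERR=8131/64
(1,1): OLD=121685/512 → NEW=255, ERR=-8875/512
(1,2): OLD=1772793/16384 → NEW=0, ERR=1772793/16384
(1,3): OLD=13704901/65536 → NEW=255, ERR=-3006779/65536
(1,4): OLD=431308655/4194304 → NEW=0, ERR=431308655/4194304
(1,5): OLD=14749753433/67108864 → NEW=255, ERR=-2363006887/67108864
(2,0): OLD=1404535/8192 → NEW=255, ERR=-684425/8192
(2,1): OLD=39389581/262144 → NEW=255, ERR=-27457139/262144
(2,2): OLD=437480423/4194304 → NEW=0, ERR=437480423/4194304
(2,3): OLD=6420271215/33554432 → NEW=255, ERR=-2136108945/33554432
(2,4): OLD=138312609229/1073741824 → NEW=255, ERR=-135491555891/1073741824
(2,5): OLD=1515554212715/17179869184 → NEW=0, ERR=1515554212715/17179869184
(3,0): OLD=319825671/4194304 → NEW=0, ERR=319825671/4194304
(3,1): OLD=4897742715/33554432 → NEW=255, ERR=-3658637445/33554432
(3,2): OLD=32858888225/268435456 → NEW=0, ERR=32858888225/268435456
(3,3): OLD=2774872791395/17179869184 → NEW=255, ERR=-1605993850525/17179869184
(3,4): OLD=7315960086787/137438953472 → NEW=0, ERR=7315960086787/137438953472
(3,5): OLD=477121016428109/2199023255552 → NEW=255, ERR=-83629913737651/2199023255552
(4,0): OLD=76979042185/536870912 → NEW=255, ERR=-59923040375/536870912
(4,1): OLD=805838991221/8589934592 → NEW=0, ERR=805838991221/8589934592
(4,2): OLD=48090735018959/274877906944 → NEW=255, ERR=-22003131251761/274877906944
(4,3): OLD=454748811924395/4398046511104 → NEW=0, ERR=454748811924395/4398046511104
Target (4,3): original=150, with diffused error = 454748811924395/4398046511104

Answer: 454748811924395/4398046511104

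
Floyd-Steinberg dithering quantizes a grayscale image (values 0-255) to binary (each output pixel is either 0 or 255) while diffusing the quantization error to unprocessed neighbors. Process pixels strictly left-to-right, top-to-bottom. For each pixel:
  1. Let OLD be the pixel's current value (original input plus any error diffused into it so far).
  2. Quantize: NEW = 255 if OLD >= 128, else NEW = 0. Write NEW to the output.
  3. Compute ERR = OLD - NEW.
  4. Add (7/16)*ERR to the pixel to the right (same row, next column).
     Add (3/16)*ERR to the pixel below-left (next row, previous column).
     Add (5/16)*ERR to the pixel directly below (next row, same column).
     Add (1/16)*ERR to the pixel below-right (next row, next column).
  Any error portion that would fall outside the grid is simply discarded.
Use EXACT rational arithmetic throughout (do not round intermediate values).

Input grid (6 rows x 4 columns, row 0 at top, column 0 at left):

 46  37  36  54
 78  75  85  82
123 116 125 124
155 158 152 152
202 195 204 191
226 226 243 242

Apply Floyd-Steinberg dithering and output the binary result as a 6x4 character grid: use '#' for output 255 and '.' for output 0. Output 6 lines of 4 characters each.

Answer: ....
.#.#
#.#.
.#.#
####
####

Derivation:
(0,0): OLD=46 → NEW=0, ERR=46
(0,1): OLD=457/8 → NEW=0, ERR=457/8
(0,2): OLD=7807/128 → NEW=0, ERR=7807/128
(0,3): OLD=165241/2048 → NEW=0, ERR=165241/2048
(1,0): OLD=13195/128 → NEW=0, ERR=13195/128
(1,1): OLD=155917/1024 → NEW=255, ERR=-105203/1024
(1,2): OLD=2549713/32768 → NEW=0, ERR=2549713/32768
(1,3): OLD=76057479/524288 → NEW=255, ERR=-57635961/524288
(2,0): OLD=2227423/16384 → NEW=255, ERR=-1950497/16384
(2,1): OLD=27705029/524288 → NEW=0, ERR=27705029/524288
(2,2): OLD=152464553/1048576 → NEW=255, ERR=-114922327/1048576
(2,3): OLD=781149701/16777216 → NEW=0, ERR=781149701/16777216
(3,0): OLD=1071269807/8388608 → NEW=0, ERR=1071269807/8388608
(3,1): OLD=27164901681/134217728 → NEW=255, ERR=-7060618959/134217728
(3,2): OLD=229282972751/2147483648 → NEW=0, ERR=229282972751/2147483648
(3,3): OLD=7092235924137/34359738368 → NEW=255, ERR=-1669497359703/34359738368
(4,0): OLD=498311424579/2147483648 → NEW=255, ERR=-49296905661/2147483648
(4,1): OLD=3376157557129/17179869184 → NEW=255, ERR=-1004709084791/17179869184
(4,2): OLD=109610886133545/549755813888 → NEW=255, ERR=-30576846407895/549755813888
(4,3): OLD=1391152494634479/8796093022208 → NEW=255, ERR=-851851226028561/8796093022208
(5,0): OLD=57136403488531/274877906944 → NEW=255, ERR=-12957462782189/274877906944
(5,1): OLD=1541408543428901/8796093022208 → NEW=255, ERR=-701595177234139/8796093022208
(5,2): OLD=742872843361733/4398046511104 → NEW=255, ERR=-378629016969787/4398046511104
(5,3): OLD=24009180271743233/140737488355328 → NEW=255, ERR=-11878879258865407/140737488355328
Row 0: ....
Row 1: .#.#
Row 2: #.#.
Row 3: .#.#
Row 4: ####
Row 5: ####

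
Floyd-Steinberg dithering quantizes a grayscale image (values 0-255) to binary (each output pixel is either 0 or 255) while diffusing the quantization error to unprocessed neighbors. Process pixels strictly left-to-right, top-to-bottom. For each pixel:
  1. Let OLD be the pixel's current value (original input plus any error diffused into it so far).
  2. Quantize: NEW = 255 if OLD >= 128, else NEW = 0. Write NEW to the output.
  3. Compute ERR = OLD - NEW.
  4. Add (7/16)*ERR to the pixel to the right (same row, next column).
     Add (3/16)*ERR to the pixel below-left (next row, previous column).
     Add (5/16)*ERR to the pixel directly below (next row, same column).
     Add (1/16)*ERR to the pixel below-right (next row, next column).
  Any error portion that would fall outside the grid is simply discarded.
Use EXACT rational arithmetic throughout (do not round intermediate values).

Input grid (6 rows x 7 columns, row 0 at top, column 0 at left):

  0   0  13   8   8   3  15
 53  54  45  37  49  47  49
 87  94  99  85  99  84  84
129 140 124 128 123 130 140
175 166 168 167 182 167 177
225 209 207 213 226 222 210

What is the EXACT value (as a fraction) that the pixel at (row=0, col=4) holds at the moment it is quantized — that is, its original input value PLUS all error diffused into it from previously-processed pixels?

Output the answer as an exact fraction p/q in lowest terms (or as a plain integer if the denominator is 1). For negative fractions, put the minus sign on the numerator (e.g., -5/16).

Answer: 3581/256

Derivation:
(0,0): OLD=0 → NEW=0, ERR=0
(0,1): OLD=0 → NEW=0, ERR=0
(0,2): OLD=13 → NEW=0, ERR=13
(0,3): OLD=219/16 → NEW=0, ERR=219/16
(0,4): OLD=3581/256 → NEW=0, ERR=3581/256
Target (0,4): original=8, with diffused error = 3581/256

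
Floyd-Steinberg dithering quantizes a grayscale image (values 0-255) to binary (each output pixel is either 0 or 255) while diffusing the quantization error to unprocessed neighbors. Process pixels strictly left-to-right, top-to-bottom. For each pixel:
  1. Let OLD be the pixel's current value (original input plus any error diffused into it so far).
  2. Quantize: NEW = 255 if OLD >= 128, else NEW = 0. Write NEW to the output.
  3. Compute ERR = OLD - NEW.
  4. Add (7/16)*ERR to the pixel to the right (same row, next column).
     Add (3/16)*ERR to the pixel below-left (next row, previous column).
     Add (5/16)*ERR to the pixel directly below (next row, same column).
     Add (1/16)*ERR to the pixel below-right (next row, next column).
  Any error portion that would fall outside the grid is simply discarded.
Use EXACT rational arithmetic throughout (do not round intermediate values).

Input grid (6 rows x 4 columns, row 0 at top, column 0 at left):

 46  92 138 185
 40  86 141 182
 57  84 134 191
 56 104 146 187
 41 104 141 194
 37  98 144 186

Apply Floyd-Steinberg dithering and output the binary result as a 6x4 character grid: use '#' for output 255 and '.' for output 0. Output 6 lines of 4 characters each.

(0,0): OLD=46 → NEW=0, ERR=46
(0,1): OLD=897/8 → NEW=0, ERR=897/8
(0,2): OLD=23943/128 → NEW=255, ERR=-8697/128
(0,3): OLD=318001/2048 → NEW=255, ERR=-204239/2048
(1,0): OLD=9651/128 → NEW=0, ERR=9651/128
(1,1): OLD=147621/1024 → NEW=255, ERR=-113499/1024
(1,2): OLD=1952457/32768 → NEW=0, ERR=1952457/32768
(1,3): OLD=90522063/524288 → NEW=255, ERR=-43171377/524288
(2,0): OLD=979431/16384 → NEW=0, ERR=979431/16384
(2,1): OLD=47920413/524288 → NEW=0, ERR=47920413/524288
(2,2): OLD=178510913/1048576 → NEW=255, ERR=-88875967/1048576
(2,3): OLD=2213081341/16777216 → NEW=255, ERR=-2065108739/16777216
(3,0): OLD=770232247/8388608 → NEW=0, ERR=770232247/8388608
(3,1): OLD=21552347945/134217728 → NEW=255, ERR=-12673172695/134217728
(3,2): OLD=130644800855/2147483648 → NEW=0, ERR=130644800855/2147483648
(3,3): OLD=5836097107425/34359738368 → NEW=255, ERR=-2925636176415/34359738368
(4,0): OLD=111645891243/2147483648 → NEW=0, ERR=111645891243/2147483648
(4,1): OLD=1965097035585/17179869184 → NEW=0, ERR=1965097035585/17179869184
(4,2): OLD=103457271585633/549755813888 → NEW=255, ERR=-36730460955807/549755813888
(4,3): OLD=1248722994523383/8796093022208 → NEW=255, ERR=-994280726139657/8796093022208
(5,0): OLD=20531609313403/274877906944 → NEW=0, ERR=20531609313403/274877906944
(5,1): OLD=1382265137548413/8796093022208 → NEW=255, ERR=-860738583114627/8796093022208
(5,2): OLD=291433714646901/4398046511104 → NEW=0, ERR=291433714646901/4398046511104
(5,3): OLD=24698153833156425/140737488355328 → NEW=255, ERR=-11189905697452215/140737488355328
Row 0: ..##
Row 1: .#.#
Row 2: ..##
Row 3: .#.#
Row 4: ..##
Row 5: .#.#

Answer: ..##
.#.#
..##
.#.#
..##
.#.#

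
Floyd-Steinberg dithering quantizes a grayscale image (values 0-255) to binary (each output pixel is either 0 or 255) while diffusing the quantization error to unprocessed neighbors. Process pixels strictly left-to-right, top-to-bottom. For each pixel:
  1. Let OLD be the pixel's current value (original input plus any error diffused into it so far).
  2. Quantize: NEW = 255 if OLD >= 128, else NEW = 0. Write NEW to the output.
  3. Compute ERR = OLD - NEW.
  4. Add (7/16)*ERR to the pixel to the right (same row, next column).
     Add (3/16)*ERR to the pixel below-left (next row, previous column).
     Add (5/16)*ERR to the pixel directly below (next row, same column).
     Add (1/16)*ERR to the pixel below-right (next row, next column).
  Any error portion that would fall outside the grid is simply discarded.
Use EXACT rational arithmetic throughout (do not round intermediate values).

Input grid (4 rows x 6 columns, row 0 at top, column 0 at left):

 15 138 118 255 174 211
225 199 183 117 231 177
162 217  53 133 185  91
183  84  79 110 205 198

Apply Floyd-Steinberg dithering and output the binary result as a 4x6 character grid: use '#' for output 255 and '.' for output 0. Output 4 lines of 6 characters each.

Answer: .#.###
###.##
#..##.
#.#.##

Derivation:
(0,0): OLD=15 → NEW=0, ERR=15
(0,1): OLD=2313/16 → NEW=255, ERR=-1767/16
(0,2): OLD=17839/256 → NEW=0, ERR=17839/256
(0,3): OLD=1169353/4096 → NEW=255, ERR=124873/4096
(0,4): OLD=12277375/65536 → NEW=255, ERR=-4434305/65536
(0,5): OLD=190209401/1048576 → NEW=255, ERR=-77177479/1048576
(1,0): OLD=53499/256 → NEW=255, ERR=-11781/256
(1,1): OLD=324317/2048 → NEW=255, ERR=-197923/2048
(1,2): OLD=10571553/65536 → NEW=255, ERR=-6140127/65536
(1,3): OLD=20239053/262144 → NEW=0, ERR=20239053/262144
(1,4): OLD=3887921031/16777216 → NEW=255, ERR=-390269049/16777216
(1,5): OLD=37471811969/268435456 → NEW=255, ERR=-30979229311/268435456
(2,0): OLD=4243407/32768 → NEW=255, ERR=-4112433/32768
(2,1): OLD=116862933/1048576 → NEW=0, ERR=116862933/1048576
(2,2): OLD=1357554879/16777216 → NEW=0, ERR=1357554879/16777216
(2,3): OLD=24469308551/134217728 → NEW=255, ERR=-9756212089/134217728
(2,4): OLD=554547558933/4294967296 → NEW=255, ERR=-540669101547/4294967296
(2,5): OLD=-109458549277/68719476736 → NEW=0, ERR=-109458549277/68719476736
(3,0): OLD=2762830047/16777216 → NEW=255, ERR=-1515360033/16777216
(3,1): OLD=11628595827/134217728 → NEW=0, ERR=11628595827/134217728
(3,2): OLD=145521696649/1073741824 → NEW=255, ERR=-128282468471/1073741824
(3,3): OLD=1131766133915/68719476736 → NEW=0, ERR=1131766133915/68719476736
(3,4): OLD=92372581135163/549755813888 → NEW=255, ERR=-47815151406277/549755813888
(3,5): OLD=1333336371584149/8796093022208 → NEW=255, ERR=-909667349078891/8796093022208
Row 0: .#.###
Row 1: ###.##
Row 2: #..##.
Row 3: #.#.##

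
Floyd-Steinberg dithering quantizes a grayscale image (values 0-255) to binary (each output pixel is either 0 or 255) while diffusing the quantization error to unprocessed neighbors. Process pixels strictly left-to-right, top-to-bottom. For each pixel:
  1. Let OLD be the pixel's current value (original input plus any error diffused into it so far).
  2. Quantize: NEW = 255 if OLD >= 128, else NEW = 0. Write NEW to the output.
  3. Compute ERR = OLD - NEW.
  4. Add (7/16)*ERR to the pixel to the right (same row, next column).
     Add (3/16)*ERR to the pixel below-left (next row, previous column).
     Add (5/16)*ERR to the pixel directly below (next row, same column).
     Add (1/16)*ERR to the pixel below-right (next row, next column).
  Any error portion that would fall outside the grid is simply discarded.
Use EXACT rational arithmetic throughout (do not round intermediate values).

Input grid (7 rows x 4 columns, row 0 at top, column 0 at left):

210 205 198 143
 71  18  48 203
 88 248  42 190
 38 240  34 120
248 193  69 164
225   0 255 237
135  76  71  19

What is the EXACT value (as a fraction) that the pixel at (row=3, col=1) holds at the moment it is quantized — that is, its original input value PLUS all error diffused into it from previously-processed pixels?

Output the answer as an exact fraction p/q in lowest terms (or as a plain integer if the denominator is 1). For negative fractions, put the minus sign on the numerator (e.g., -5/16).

(0,0): OLD=210 → NEW=255, ERR=-45
(0,1): OLD=2965/16 → NEW=255, ERR=-1115/16
(0,2): OLD=42883/256 → NEW=255, ERR=-22397/256
(0,3): OLD=428949/4096 → NEW=0, ERR=428949/4096
(1,0): OLD=11231/256 → NEW=0, ERR=11231/256
(1,1): OLD=-7783/2048 → NEW=0, ERR=-7783/2048
(1,2): OLD=2246413/65536 → NEW=0, ERR=2246413/65536
(1,3): OLD=257168107/1048576 → NEW=255, ERR=-10218773/1048576
(2,0): OLD=3309475/32768 → NEW=0, ERR=3309475/32768
(2,1): OLD=314748593/1048576 → NEW=255, ERR=47361713/1048576
(2,2): OLD=147655861/2097152 → NEW=0, ERR=147655861/2097152
(2,3): OLD=7378630593/33554432 → NEW=255, ERR=-1177749567/33554432
(3,0): OLD=1309135347/16777216 → NEW=0, ERR=1309135347/16777216
(3,1): OLD=82615585773/268435456 → NEW=255, ERR=14164544493/268435456
Target (3,1): original=240, with diffused error = 82615585773/268435456

Answer: 82615585773/268435456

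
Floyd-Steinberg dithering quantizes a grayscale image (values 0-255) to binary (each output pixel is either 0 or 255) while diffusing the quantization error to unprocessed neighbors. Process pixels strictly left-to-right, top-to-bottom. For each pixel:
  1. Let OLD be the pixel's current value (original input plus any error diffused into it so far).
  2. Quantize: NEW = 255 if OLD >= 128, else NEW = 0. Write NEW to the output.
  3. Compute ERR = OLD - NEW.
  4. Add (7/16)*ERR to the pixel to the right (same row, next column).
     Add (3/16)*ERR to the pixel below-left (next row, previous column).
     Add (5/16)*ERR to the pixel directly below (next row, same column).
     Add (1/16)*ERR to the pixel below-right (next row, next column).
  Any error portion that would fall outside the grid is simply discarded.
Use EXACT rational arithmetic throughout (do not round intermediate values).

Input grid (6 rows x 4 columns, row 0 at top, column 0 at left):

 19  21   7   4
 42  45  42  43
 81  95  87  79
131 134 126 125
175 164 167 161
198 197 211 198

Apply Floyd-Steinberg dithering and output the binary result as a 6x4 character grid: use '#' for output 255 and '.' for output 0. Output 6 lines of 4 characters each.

Answer: ....
....
.#.#
#.#.
##.#
#.##

Derivation:
(0,0): OLD=19 → NEW=0, ERR=19
(0,1): OLD=469/16 → NEW=0, ERR=469/16
(0,2): OLD=5075/256 → NEW=0, ERR=5075/256
(0,3): OLD=51909/4096 → NEW=0, ERR=51909/4096
(1,0): OLD=13679/256 → NEW=0, ERR=13679/256
(1,1): OLD=168841/2048 → NEW=0, ERR=168841/2048
(1,2): OLD=5798077/65536 → NEW=0, ERR=5798077/65536
(1,3): OLD=91127227/1048576 → NEW=0, ERR=91127227/1048576
(2,0): OLD=3707891/32768 → NEW=0, ERR=3707891/32768
(2,1): OLD=199435809/1048576 → NEW=255, ERR=-67951071/1048576
(2,2): OLD=225954341/2097152 → NEW=0, ERR=225954341/2097152
(2,3): OLD=5329291249/33554432 → NEW=255, ERR=-3227088911/33554432
(3,0): OLD=2587224643/16777216 → NEW=255, ERR=-1690965437/16777216
(3,1): OLD=26018851741/268435456 → NEW=0, ERR=26018851741/268435456
(3,2): OLD=773063011683/4294967296 → NEW=255, ERR=-322153648797/4294967296
(3,3): OLD=4732276637749/68719476736 → NEW=0, ERR=4732276637749/68719476736
(4,0): OLD=694398597063/4294967296 → NEW=255, ERR=-400818063417/4294967296
(4,1): OLD=4573213890901/34359738368 → NEW=255, ERR=-4188519392939/34359738368
(4,2): OLD=120064534392629/1099511627776 → NEW=0, ERR=120064534392629/1099511627776
(4,3): OLD=3968904490827267/17592186044416 → NEW=255, ERR=-517102950498813/17592186044416
(5,0): OLD=80253370434327/549755813888 → NEW=255, ERR=-59934362107113/549755813888
(5,1): OLD=2214000657323265/17592186044416 → NEW=0, ERR=2214000657323265/17592186044416
(5,2): OLD=2524954895560637/8796093022208 → NEW=255, ERR=281951174897597/8796093022208
(5,3): OLD=59014879635064245/281474976710656 → NEW=255, ERR=-12761239426153035/281474976710656
Row 0: ....
Row 1: ....
Row 2: .#.#
Row 3: #.#.
Row 4: ##.#
Row 5: #.##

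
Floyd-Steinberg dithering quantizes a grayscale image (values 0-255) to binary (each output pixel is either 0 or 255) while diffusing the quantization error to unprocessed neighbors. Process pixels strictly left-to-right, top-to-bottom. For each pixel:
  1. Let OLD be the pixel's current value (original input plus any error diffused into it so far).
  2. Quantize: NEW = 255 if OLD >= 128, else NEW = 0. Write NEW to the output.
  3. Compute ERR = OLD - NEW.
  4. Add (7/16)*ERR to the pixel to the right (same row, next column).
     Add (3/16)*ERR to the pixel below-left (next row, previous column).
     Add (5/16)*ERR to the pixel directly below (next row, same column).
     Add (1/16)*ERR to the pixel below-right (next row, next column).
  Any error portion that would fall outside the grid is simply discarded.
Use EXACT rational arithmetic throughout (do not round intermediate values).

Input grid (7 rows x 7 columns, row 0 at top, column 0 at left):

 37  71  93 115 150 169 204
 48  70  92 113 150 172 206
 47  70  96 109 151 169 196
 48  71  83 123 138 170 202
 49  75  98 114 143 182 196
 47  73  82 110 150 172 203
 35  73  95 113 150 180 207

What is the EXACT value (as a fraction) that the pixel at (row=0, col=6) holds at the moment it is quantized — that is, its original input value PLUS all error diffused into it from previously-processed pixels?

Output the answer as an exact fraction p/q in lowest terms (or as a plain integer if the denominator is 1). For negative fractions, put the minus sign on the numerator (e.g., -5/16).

Answer: 2539564805/16777216

Derivation:
(0,0): OLD=37 → NEW=0, ERR=37
(0,1): OLD=1395/16 → NEW=0, ERR=1395/16
(0,2): OLD=33573/256 → NEW=255, ERR=-31707/256
(0,3): OLD=249091/4096 → NEW=0, ERR=249091/4096
(0,4): OLD=11574037/65536 → NEW=255, ERR=-5137643/65536
(0,5): OLD=141245843/1048576 → NEW=255, ERR=-126141037/1048576
(0,6): OLD=2539564805/16777216 → NEW=255, ERR=-1738625275/16777216
Target (0,6): original=204, with diffused error = 2539564805/16777216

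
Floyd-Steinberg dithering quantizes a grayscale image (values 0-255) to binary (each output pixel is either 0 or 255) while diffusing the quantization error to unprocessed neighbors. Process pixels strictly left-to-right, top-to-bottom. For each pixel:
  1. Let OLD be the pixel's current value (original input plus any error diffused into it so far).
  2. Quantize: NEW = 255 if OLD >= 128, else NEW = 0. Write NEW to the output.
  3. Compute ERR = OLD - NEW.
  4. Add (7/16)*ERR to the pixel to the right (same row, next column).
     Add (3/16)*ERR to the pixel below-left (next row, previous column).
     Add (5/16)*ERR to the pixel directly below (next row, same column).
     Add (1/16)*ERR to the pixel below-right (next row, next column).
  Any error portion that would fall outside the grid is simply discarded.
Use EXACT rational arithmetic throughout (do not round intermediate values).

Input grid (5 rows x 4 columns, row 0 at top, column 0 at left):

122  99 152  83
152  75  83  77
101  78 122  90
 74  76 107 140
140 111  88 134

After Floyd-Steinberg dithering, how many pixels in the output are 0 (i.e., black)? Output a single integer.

(0,0): OLD=122 → NEW=0, ERR=122
(0,1): OLD=1219/8 → NEW=255, ERR=-821/8
(0,2): OLD=13709/128 → NEW=0, ERR=13709/128
(0,3): OLD=265947/2048 → NEW=255, ERR=-256293/2048
(1,0): OLD=21873/128 → NEW=255, ERR=-10767/128
(1,1): OLD=34647/1024 → NEW=0, ERR=34647/1024
(1,2): OLD=3322467/32768 → NEW=0, ERR=3322467/32768
(1,3): OLD=46633509/524288 → NEW=0, ERR=46633509/524288
(2,0): OLD=1328045/16384 → NEW=0, ERR=1328045/16384
(2,1): OLD=72241663/524288 → NEW=255, ERR=-61451777/524288
(2,2): OLD=127085611/1048576 → NEW=0, ERR=127085611/1048576
(2,3): OLD=2972202751/16777216 → NEW=255, ERR=-1305987329/16777216
(3,0): OLD=648888861/8388608 → NEW=0, ERR=648888861/8388608
(3,1): OLD=13556640899/134217728 → NEW=0, ERR=13556640899/134217728
(3,2): OLD=358936676861/2147483648 → NEW=255, ERR=-188671653379/2147483648
(3,3): OLD=2914101238635/34359738368 → NEW=0, ERR=2914101238635/34359738368
(4,0): OLD=393228742297/2147483648 → NEW=255, ERR=-154379587943/2147483648
(4,1): OLD=1708952851723/17179869184 → NEW=0, ERR=1708952851723/17179869184
(4,2): OLD=69422923061995/549755813888 → NEW=0, ERR=69422923061995/549755813888
(4,3): OLD=1849465082235613/8796093022208 → NEW=255, ERR=-393538638427427/8796093022208
Output grid:
  Row 0: .#.#  (2 black, running=2)
  Row 1: #...  (3 black, running=5)
  Row 2: .#.#  (2 black, running=7)
  Row 3: ..#.  (3 black, running=10)
  Row 4: #..#  (2 black, running=12)

Answer: 12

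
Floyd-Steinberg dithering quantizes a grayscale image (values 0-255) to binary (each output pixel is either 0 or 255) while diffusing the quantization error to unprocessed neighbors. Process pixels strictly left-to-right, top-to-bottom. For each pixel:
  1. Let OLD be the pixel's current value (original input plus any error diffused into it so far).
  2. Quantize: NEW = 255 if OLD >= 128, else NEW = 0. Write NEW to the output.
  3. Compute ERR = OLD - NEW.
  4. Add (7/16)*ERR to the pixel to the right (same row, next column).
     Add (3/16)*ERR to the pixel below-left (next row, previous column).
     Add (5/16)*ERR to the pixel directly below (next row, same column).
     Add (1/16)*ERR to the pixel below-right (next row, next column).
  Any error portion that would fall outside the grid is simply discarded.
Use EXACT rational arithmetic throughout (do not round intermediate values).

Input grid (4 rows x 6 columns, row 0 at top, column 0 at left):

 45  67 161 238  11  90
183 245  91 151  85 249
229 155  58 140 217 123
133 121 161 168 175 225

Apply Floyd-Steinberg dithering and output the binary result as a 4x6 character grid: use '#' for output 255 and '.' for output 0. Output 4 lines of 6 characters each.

(0,0): OLD=45 → NEW=0, ERR=45
(0,1): OLD=1387/16 → NEW=0, ERR=1387/16
(0,2): OLD=50925/256 → NEW=255, ERR=-14355/256
(0,3): OLD=874363/4096 → NEW=255, ERR=-170117/4096
(0,4): OLD=-469923/65536 → NEW=0, ERR=-469923/65536
(0,5): OLD=91082379/1048576 → NEW=0, ERR=91082379/1048576
(1,0): OLD=54609/256 → NEW=255, ERR=-10671/256
(1,1): OLD=504119/2048 → NEW=255, ERR=-18121/2048
(1,2): OLD=4406403/65536 → NEW=0, ERR=4406403/65536
(1,3): OLD=42621447/262144 → NEW=255, ERR=-24225273/262144
(1,4): OLD=939859061/16777216 → NEW=0, ERR=939859061/16777216
(1,5): OLD=80585732003/268435456 → NEW=255, ERR=12134690723/268435456
(2,0): OLD=7022669/32768 → NEW=255, ERR=-1333171/32768
(2,1): OLD=151452959/1048576 → NEW=255, ERR=-115933921/1048576
(2,2): OLD=214072093/16777216 → NEW=0, ERR=214072093/16777216
(2,3): OLD=17637498741/134217728 → NEW=255, ERR=-16588021899/134217728
(2,4): OLD=786561714143/4294967296 → NEW=255, ERR=-308654946337/4294967296
(2,5): OLD=7503290191625/68719476736 → NEW=0, ERR=7503290191625/68719476736
(3,0): OLD=1670260605/16777216 → NEW=0, ERR=1670260605/16777216
(3,1): OLD=17428716729/134217728 → NEW=255, ERR=-16796803911/134217728
(3,2): OLD=86063258043/1073741824 → NEW=0, ERR=86063258043/1073741824
(3,3): OLD=10429397429809/68719476736 → NEW=255, ERR=-7094069137871/68719476736
(3,4): OLD=66040229275665/549755813888 → NEW=0, ERR=66040229275665/549755813888
(3,5): OLD=2702026309460319/8796093022208 → NEW=255, ERR=459022588797279/8796093022208
Row 0: ..##..
Row 1: ##.#.#
Row 2: ##.##.
Row 3: .#.#.#

Answer: ..##..
##.#.#
##.##.
.#.#.#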